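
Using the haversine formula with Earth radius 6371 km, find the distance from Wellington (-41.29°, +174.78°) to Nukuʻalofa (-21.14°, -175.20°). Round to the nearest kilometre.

2431 km

Δλ = -175.20 − 174.78 = -349.98°; wrapped into (−180°, 180°]: 10.02°.
Δφ = -21.14 − -41.29 = 20.15°.
a = sin²(Δφ/2) + cos φ₁ · cos φ₂ · sin²(Δλ/2) = 0.035948.
c = 2·atan2(√a, √(1−a)) = 0.38151 rad → d = 6371·c ≈ 2430.58 km.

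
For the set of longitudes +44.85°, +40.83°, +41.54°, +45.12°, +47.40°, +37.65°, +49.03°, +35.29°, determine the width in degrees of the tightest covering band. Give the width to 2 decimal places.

Sort the longitudes: +35.29°, +37.65°, +40.83°, +41.54°, +44.85°, +45.12°, +47.40°, +49.03°.
Eastward gaps between consecutive values (wrapping around): 2.36°, 3.18°, 0.71°, 3.31°, 0.27°, 2.28°, 1.63°, 346.26°.
Largest gap = 346.26° ⇒ minimal covering band is its complement: 360° − 346.26° = 13.74°.
Band runs from +35.29° eastward to +49.03°.

13.74°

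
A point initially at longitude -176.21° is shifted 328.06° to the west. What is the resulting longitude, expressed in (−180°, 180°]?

-144.27°

Start at -176.21°; shift −328.06° → -504.27°.
-504.27° lies outside (−180°, 180°]; add 360° → -144.27°.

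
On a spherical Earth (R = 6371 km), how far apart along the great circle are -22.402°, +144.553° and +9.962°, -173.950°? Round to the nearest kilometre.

5779 km

Δλ = -173.950 − 144.553 = -318.503°; wrapped into (−180°, 180°]: 41.497°.
Δφ = 9.962 − -22.402 = 32.364°.
a = sin²(Δφ/2) + cos φ₁ · cos φ₂ · sin²(Δλ/2) = 0.191952.
c = 2·atan2(√a, √(1−a)) = 0.90702 rad → d = 6371·c ≈ 5778.62 km.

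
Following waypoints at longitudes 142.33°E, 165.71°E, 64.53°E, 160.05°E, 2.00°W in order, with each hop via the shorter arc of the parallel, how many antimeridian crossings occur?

0

Leg 1: +142.33° → +165.71°, shortest Δλ = 23.38° (east) — does not cross 180°.
Leg 2: +165.71° → +64.53°, shortest Δλ = -101.18° (west) — does not cross 180°.
Leg 3: +64.53° → +160.05°, shortest Δλ = 95.52° (east) — does not cross 180°.
Leg 4: +160.05° → -2.00°, shortest Δλ = -162.05° (west) — does not cross 180°.
Total crossings: 0.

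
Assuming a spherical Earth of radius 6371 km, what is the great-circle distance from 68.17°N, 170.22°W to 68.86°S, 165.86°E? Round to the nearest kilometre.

Δλ = 165.86 − -170.22 = 336.08°; wrapped into (−180°, 180°]: -23.92°.
Δφ = -68.86 − 68.17 = -137.03°.
a = sin²(Δφ/2) + cos φ₁ · cos φ₂ · sin²(Δλ/2) = 0.871614.
c = 2·atan2(√a, √(1−a)) = 2.40868 rad → d = 6371·c ≈ 15345.70 km.

15346 km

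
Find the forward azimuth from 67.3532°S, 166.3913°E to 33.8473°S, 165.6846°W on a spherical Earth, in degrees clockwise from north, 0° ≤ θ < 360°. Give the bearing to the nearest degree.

Δλ = -165.6846 − 166.3913 = -332.0759°; wrapped into (−180°, 180°]: 27.9241°.
θ = atan2( sin Δλ · cos φ₂ , cos φ₁ · sin φ₂ − sin φ₁ · cos φ₂ · cos Δλ )
  = atan2(0.38894, 0.46278) = 40.045° → normalised to [0°, 360°): 40.045°.

40°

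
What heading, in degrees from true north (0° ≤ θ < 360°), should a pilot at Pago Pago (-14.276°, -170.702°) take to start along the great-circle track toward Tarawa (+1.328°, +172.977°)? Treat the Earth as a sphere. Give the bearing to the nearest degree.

Δλ = 172.977 − -170.702 = 343.679°; wrapped into (−180°, 180°]: -16.321°.
θ = atan2( sin Δλ · cos φ₂ , cos φ₁ · sin φ₂ − sin φ₁ · cos φ₂ · cos Δλ )
  = atan2(-0.28094, 0.25905) = -47.321° → normalised to [0°, 360°): 312.679°.

313°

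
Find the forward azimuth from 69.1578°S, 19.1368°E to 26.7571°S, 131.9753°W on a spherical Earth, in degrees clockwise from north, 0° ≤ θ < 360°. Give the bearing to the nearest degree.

Δλ = -131.9753 − 19.1368 = -151.1121°.
θ = atan2( sin Δλ · cos φ₂ , cos φ₁ · sin φ₂ − sin φ₁ · cos φ₂ · cos Δλ )
  = atan2(-0.43137, -0.89084) = -154.162° → normalised to [0°, 360°): 205.838°.

206°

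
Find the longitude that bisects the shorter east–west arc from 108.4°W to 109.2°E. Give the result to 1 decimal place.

Signed shortest Δλ from -108.4° to +109.2° is -142.4°.
Midpoint longitude = -108.4° + (-142.4°)/2 = -108.4° − 71.2° = -179.6°.
(The naïve average (-108.4 + +109.2)/2 = 0.4° is on the wrong side of the globe.)

179.6°W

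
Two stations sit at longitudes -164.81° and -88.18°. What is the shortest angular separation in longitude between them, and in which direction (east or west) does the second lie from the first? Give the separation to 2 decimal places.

Raw difference: -88.18 − -164.81 = 76.63°.
Normalise into (−180°, 180°]: 76.63° stays 76.63°.
Positive ⇒ the second point lies to the east; separation 76.63°.

76.63° east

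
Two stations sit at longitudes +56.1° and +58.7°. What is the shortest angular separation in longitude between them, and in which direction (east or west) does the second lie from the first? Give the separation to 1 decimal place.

Raw difference: 58.7 − 56.1 = 2.6°.
Normalise into (−180°, 180°]: 2.6° stays 2.6°.
Positive ⇒ the second point lies to the east; separation 2.6°.

2.6° east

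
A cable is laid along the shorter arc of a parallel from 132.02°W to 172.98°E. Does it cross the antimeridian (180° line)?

Yes

Naïve |172.98 − -132.02| = 305.0° > 180°, so the shorter arc goes the other way round — across 180°.
Signed shortest Δλ = ((172.98 − -132.02 + 180) mod 360) − 180 = -55.0°.
Going west by 55.0° from -132.02° passes through 180° before reaching +172.98°.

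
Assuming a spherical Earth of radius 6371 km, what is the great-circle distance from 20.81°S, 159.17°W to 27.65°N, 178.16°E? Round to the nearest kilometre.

Δλ = 178.16 − -159.17 = 337.33°; wrapped into (−180°, 180°]: -22.67°.
Δφ = 27.65 − -20.81 = 48.46°.
a = sin²(Δφ/2) + cos φ₁ · cos φ₂ · sin²(Δλ/2) = 0.200415.
c = 2·atan2(√a, √(1−a)) = 0.92833 rad → d = 6371·c ≈ 5914.40 km.

5914 km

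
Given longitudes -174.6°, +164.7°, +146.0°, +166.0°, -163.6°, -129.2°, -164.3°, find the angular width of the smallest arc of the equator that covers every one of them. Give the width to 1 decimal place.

84.8°

Sort the longitudes: -174.6°, -164.3°, -163.6°, -129.2°, +146.0°, +164.7°, +166.0°.
Eastward gaps between consecutive values (wrapping around): 10.3°, 0.7°, 34.4°, 275.2°, 18.7°, 1.3°, 19.4°.
Largest gap = 275.2° ⇒ minimal covering band is its complement: 360° − 275.2° = 84.8°.
Band runs from +146.0° eastward to -129.2°, crossing the antimeridian.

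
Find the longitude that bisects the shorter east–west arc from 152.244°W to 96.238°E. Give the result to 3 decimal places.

Signed shortest Δλ from -152.244° to +96.238° is -111.518°.
Midpoint longitude = -152.244° + (-111.518°)/2 = -152.244° − 55.759° = -208.003°.
Normalise into (−180°, 180°]: +151.997°.
(The naïve average (-152.244 + +96.238)/2 = -28.003° is on the wrong side of the globe.)

151.997°E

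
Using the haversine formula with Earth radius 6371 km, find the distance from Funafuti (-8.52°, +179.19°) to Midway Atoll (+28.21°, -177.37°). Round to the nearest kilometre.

Δλ = -177.37 − 179.19 = -356.56°; wrapped into (−180°, 180°]: 3.44°.
Δφ = 28.21 − -8.52 = 36.73°.
a = sin²(Δφ/2) + cos φ₁ · cos φ₂ · sin²(Δλ/2) = 0.100054.
c = 2·atan2(√a, √(1−a)) = 0.64368 rad → d = 6371·c ≈ 4100.89 km.

4101 km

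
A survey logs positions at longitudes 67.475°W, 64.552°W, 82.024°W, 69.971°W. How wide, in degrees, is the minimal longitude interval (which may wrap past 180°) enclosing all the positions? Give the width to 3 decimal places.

17.472°

Sort the longitudes: -82.024°, -69.971°, -67.475°, -64.552°.
Eastward gaps between consecutive values (wrapping around): 12.053°, 2.496°, 2.923°, 342.528°.
Largest gap = 342.528° ⇒ minimal covering band is its complement: 360° − 342.528° = 17.472°.
Band runs from -82.024° eastward to -64.552°.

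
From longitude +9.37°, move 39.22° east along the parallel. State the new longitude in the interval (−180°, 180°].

+48.59°

Start at +9.37°; shift +39.22° → +48.59°.
+48.59° already lies in (−180°, 180°].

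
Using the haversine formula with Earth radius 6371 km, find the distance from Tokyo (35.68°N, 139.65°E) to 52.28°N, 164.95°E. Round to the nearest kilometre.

Δλ = 164.95 − 139.65 = 25.30°.
Δφ = 52.28 − 35.68 = 16.60°.
a = sin²(Δφ/2) + cos φ₁ · cos φ₂ · sin²(Δλ/2) = 0.044672.
c = 2·atan2(√a, √(1−a)) = 0.42593 rad → d = 6371·c ≈ 2713.59 km.

2714 km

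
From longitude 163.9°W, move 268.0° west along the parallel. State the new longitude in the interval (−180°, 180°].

71.9°W

Start at -163.9°; shift −268.0° → -431.9°.
-431.9° lies outside (−180°, 180°]; add 360° → -71.9°.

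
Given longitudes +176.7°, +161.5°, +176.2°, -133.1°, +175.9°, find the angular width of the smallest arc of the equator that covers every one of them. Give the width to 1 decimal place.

65.4°

Sort the longitudes: -133.1°, +161.5°, +175.9°, +176.2°, +176.7°.
Eastward gaps between consecutive values (wrapping around): 294.6°, 14.4°, 0.3°, 0.5°, 50.2°.
Largest gap = 294.6° ⇒ minimal covering band is its complement: 360° − 294.6° = 65.4°.
Band runs from +161.5° eastward to -133.1°, crossing the antimeridian.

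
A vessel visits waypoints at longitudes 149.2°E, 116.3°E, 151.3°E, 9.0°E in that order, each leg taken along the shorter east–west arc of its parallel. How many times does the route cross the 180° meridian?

0

Leg 1: +149.2° → +116.3°, shortest Δλ = -32.9° (west) — does not cross 180°.
Leg 2: +116.3° → +151.3°, shortest Δλ = 35.0° (east) — does not cross 180°.
Leg 3: +151.3° → +9.0°, shortest Δλ = -142.3° (west) — does not cross 180°.
Total crossings: 0.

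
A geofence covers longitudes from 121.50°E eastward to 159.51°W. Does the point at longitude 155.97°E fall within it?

Band width going east from +121.50° to -159.51°: ((-159.51 − 121.50) mod 360) = 78.99°.
Offset of +155.97° east of the west edge: ((155.97 − 121.50) mod 360) = 34.47°.
34.47° ≤ 78.99° ⇒ inside.

Yes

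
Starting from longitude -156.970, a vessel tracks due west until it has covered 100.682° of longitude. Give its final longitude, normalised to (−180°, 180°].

+102.348°

Start at -156.970°; shift −100.682° → -257.652°.
-257.652° lies outside (−180°, 180°]; add 360° → +102.348°.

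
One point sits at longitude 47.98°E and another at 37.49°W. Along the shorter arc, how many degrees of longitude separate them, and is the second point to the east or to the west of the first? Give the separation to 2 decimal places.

Raw difference: -37.49 − 47.98 = -85.47°.
Normalise into (−180°, 180°]: -85.47° stays -85.47°.
Negative ⇒ the second point lies to the west; separation 85.47°.

85.47° west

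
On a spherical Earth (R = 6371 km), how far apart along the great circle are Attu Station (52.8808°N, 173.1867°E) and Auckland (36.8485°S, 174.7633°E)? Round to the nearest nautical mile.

Δλ = 174.7633 − 173.1867 = 1.5766°.
Δφ = -36.8485 − 52.8808 = -89.7293°.
a = sin²(Δφ/2) + cos φ₁ · cos φ₂ · sin²(Δλ/2) = 0.497729.
c = 2·atan2(√a, √(1−a)) = 1.56625 rad → d = 6371·c ≈ 9978.61 km ≈ 5388.02 nmi.

5388 nmi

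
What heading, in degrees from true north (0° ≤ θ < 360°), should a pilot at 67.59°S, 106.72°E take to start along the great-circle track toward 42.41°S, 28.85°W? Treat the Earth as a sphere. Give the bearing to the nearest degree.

Δλ = -28.85 − 106.72 = -135.57°.
θ = atan2( sin Δλ · cos φ₂ , cos φ₁ · sin φ₂ − sin φ₁ · cos φ₂ · cos Δλ )
  = atan2(-0.51686, -0.74455) = -145.232° → normalised to [0°, 360°): 214.768°.

215°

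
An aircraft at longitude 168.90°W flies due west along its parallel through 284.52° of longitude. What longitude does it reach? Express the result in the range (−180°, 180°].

93.42°W

Start at -168.90°; shift −284.52° → -453.42°.
-453.42° lies outside (−180°, 180°]; add 360° → -93.42°.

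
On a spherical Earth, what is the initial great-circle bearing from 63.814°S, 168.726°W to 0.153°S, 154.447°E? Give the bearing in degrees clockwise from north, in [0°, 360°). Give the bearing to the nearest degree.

Δλ = 154.447 − -168.726 = 323.173°; wrapped into (−180°, 180°]: -36.827°.
θ = atan2( sin Δλ · cos φ₂ , cos φ₁ · sin φ₂ − sin φ₁ · cos φ₂ · cos Δλ )
  = atan2(-0.59940, 0.71711) = -39.890° → normalised to [0°, 360°): 320.110°.

320°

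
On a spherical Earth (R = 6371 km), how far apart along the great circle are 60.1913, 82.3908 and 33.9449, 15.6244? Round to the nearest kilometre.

Δλ = 15.6244 − 82.3908 = -66.7664°.
Δφ = 33.9449 − 60.1913 = -26.2464°.
a = sin²(Δφ/2) + cos φ₁ · cos φ₂ · sin²(Δλ/2) = 0.176404.
c = 2·atan2(√a, √(1−a)) = 0.86690 rad → d = 6371·c ≈ 5523.02 km.

5523 km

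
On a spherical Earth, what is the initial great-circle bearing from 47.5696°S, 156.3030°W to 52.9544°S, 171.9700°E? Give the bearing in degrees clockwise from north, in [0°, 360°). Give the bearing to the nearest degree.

Δλ = 171.9700 − -156.3030 = 328.2730°; wrapped into (−180°, 180°]: -31.7270°.
θ = atan2( sin Δλ · cos φ₂ , cos φ₁ · sin φ₂ − sin φ₁ · cos φ₂ · cos Δλ )
  = atan2(-0.31681, -0.16029) = -116.838° → normalised to [0°, 360°): 243.162°.

243°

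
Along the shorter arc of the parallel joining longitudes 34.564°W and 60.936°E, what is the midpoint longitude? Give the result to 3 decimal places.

Signed shortest Δλ from -34.564° to +60.936° is +95.500°.
Midpoint longitude = -34.564° + (+95.500°)/2 = -34.564° + 47.750° = +13.186°.

13.186°E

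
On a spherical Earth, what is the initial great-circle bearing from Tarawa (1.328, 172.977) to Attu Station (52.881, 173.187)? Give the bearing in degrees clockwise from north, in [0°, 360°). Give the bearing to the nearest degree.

0°

Δλ = 173.187 − 172.977 = 0.210°.
θ = atan2( sin Δλ · cos φ₂ , cos φ₁ · sin φ₂ − sin φ₁ · cos φ₂ · cos Δλ )
  = atan2(0.00221, 0.78318) = 0.162° → normalised to [0°, 360°): 0.162°.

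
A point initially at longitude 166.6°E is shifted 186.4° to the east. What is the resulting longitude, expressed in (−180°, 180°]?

7.0°W

Start at +166.6°; shift +186.4° → +353.0°.
+353.0° lies outside (−180°, 180°]; subtract 360° → -7.0°.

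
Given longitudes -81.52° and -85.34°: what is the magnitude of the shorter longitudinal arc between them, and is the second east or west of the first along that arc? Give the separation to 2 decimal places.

3.82° west

Raw difference: -85.34 − -81.52 = -3.82°.
Normalise into (−180°, 180°]: -3.82° stays -3.82°.
Negative ⇒ the second point lies to the west; separation 3.82°.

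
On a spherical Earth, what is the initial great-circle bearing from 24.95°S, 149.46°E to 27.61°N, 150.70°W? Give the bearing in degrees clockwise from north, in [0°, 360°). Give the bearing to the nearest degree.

Δλ = -150.70 − 149.46 = -300.16°; wrapped into (−180°, 180°]: 59.84°.
θ = atan2( sin Δλ · cos φ₂ , cos φ₁ · sin φ₂ − sin φ₁ · cos φ₂ · cos Δλ )
  = atan2(0.76616, 0.60800) = 51.566° → normalised to [0°, 360°): 51.566°.

52°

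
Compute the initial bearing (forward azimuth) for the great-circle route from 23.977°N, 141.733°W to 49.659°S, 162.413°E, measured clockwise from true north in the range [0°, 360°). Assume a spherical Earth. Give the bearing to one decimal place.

Δλ = 162.413 − -141.733 = 304.146°; wrapped into (−180°, 180°]: -55.854°.
θ = atan2( sin Δλ · cos φ₂ , cos φ₁ · sin φ₂ − sin φ₁ · cos φ₂ · cos Δλ )
  = atan2(-0.53574, -0.84409) = -147.597° → normalised to [0°, 360°): 212.403°.

212.4°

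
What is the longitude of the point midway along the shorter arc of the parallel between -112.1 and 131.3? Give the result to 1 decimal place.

-170.4°

Signed shortest Δλ from -112.1° to +131.3° is -116.6°.
Midpoint longitude = -112.1° + (-116.6°)/2 = -112.1° − 58.3° = -170.4°.
(The naïve average (-112.1 + +131.3)/2 = 9.6° is on the wrong side of the globe.)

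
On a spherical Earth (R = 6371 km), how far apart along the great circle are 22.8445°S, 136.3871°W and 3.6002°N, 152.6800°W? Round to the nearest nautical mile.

1853 nmi

Δλ = -152.6800 − -136.3871 = -16.2929°.
Δφ = 3.6002 − -22.8445 = 26.4447°.
a = sin²(Δφ/2) + cos φ₁ · cos φ₂ · sin²(Δλ/2) = 0.070786.
c = 2·atan2(√a, √(1−a)) = 0.53860 rad → d = 6371·c ≈ 3431.42 km ≈ 1852.82 nmi.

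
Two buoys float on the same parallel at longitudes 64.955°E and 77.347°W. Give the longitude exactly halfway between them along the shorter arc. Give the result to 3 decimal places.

Signed shortest Δλ from +64.955° to -77.347° is -142.302°.
Midpoint longitude = +64.955° + (-142.302°)/2 = +64.955° − 71.151° = -6.196°.

6.196°W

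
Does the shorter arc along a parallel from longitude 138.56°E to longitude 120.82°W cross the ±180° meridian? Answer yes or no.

Naïve |-120.82 − 138.56| = 259.38° > 180°, so the shorter arc goes the other way round — across 180°.
Signed shortest Δλ = ((-120.82 − 138.56 + 180) mod 360) − 180 = 100.62°.
Going east by 100.62° from +138.56° passes through 180° before reaching -120.82°.

Yes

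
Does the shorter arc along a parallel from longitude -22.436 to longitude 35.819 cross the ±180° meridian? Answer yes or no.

No

Signed shortest Δλ = ((35.819 − -22.436 + 180) mod 360) − 180 = 58.255°.
Going east by 58.255° from -22.436° reaches +35.819° without touching 180°.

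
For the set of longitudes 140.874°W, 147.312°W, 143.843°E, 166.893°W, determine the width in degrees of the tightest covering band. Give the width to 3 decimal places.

Sort the longitudes: -166.893°, -147.312°, -140.874°, +143.843°.
Eastward gaps between consecutive values (wrapping around): 19.581°, 6.438°, 284.717°, 49.264°.
Largest gap = 284.717° ⇒ minimal covering band is its complement: 360° − 284.717° = 75.283°.
Band runs from +143.843° eastward to -140.874°, crossing the antimeridian.

75.283°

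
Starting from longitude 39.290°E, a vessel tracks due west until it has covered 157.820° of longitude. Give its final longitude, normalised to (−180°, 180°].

Start at +39.290°; shift −157.820° → -118.530°.
-118.530° already lies in (−180°, 180°].

118.530°W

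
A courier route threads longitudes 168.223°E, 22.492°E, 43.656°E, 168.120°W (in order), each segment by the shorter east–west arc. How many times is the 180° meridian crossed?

Leg 1: +168.223° → +22.492°, shortest Δλ = -145.731° (west) — does not cross 180°.
Leg 2: +22.492° → +43.656°, shortest Δλ = 21.164° (east) — does not cross 180°.
Leg 3: +43.656° → -168.120°, shortest Δλ = 148.224° (east) — crosses 180°.
Total crossings: 1.

1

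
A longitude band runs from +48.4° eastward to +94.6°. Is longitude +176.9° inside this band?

No

Band width going east from +48.4° to +94.6°: ((94.6 − 48.4) mod 360) = 46.2°.
Offset of +176.9° east of the west edge: ((176.9 − 48.4) mod 360) = 128.5°.
128.5° > 46.2° ⇒ outside.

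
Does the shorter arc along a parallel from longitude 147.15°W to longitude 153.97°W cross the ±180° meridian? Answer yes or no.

No

Signed shortest Δλ = ((-153.97 − -147.15 + 180) mod 360) − 180 = -6.82°.
Going west by 6.82° from -147.15° reaches -153.97° without touching 180°.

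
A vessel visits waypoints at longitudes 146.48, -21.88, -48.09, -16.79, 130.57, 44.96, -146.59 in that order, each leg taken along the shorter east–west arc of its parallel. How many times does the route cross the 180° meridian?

Leg 1: +146.48° → -21.88°, shortest Δλ = -168.36° (west) — does not cross 180°.
Leg 2: -21.88° → -48.09°, shortest Δλ = -26.21° (west) — does not cross 180°.
Leg 3: -48.09° → -16.79°, shortest Δλ = 31.3° (east) — does not cross 180°.
Leg 4: -16.79° → +130.57°, shortest Δλ = 147.36° (east) — does not cross 180°.
Leg 5: +130.57° → +44.96°, shortest Δλ = -85.61° (west) — does not cross 180°.
Leg 6: +44.96° → -146.59°, shortest Δλ = 168.45° (east) — crosses 180°.
Total crossings: 1.

1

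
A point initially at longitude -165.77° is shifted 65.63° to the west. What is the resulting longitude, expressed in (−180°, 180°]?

Start at -165.77°; shift −65.63° → -231.40°.
-231.40° lies outside (−180°, 180°]; add 360° → +128.60°.

+128.60°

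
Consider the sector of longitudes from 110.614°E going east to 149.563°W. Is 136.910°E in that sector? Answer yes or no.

Yes

Band width going east from +110.614° to -149.563°: ((-149.563 − 110.614) mod 360) = 99.823°.
Offset of +136.910° east of the west edge: ((136.910 − 110.614) mod 360) = 26.296°.
26.296° ≤ 99.823° ⇒ inside.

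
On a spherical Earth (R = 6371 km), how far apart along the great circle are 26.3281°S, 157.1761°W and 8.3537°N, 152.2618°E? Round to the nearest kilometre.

6680 km

Δλ = 152.2618 − -157.1761 = 309.4379°; wrapped into (−180°, 180°]: -50.5621°.
Δφ = 8.3537 − -26.3281 = 34.6818°.
a = sin²(Δφ/2) + cos φ₁ · cos φ₂ · sin²(Δλ/2) = 0.250564.
c = 2·atan2(√a, √(1−a)) = 1.04850 rad → d = 6371·c ≈ 6679.99 km.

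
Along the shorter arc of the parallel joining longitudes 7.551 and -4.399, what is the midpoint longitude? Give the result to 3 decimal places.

+1.576°

Signed shortest Δλ from +7.551° to -4.399° is -11.950°.
Midpoint longitude = +7.551° + (-11.950°)/2 = +7.551° − 5.975° = +1.576°.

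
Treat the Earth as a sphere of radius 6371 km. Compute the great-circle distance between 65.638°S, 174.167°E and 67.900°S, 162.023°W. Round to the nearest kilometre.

1067 km

Δλ = -162.023 − 174.167 = -336.190°; wrapped into (−180°, 180°]: 23.810°.
Δφ = -67.900 − -65.638 = -2.262°.
a = sin²(Δφ/2) + cos φ₁ · cos φ₂ · sin²(Δλ/2) = 0.006994.
c = 2·atan2(√a, √(1−a)) = 0.16745 rad → d = 6371·c ≈ 1066.85 km.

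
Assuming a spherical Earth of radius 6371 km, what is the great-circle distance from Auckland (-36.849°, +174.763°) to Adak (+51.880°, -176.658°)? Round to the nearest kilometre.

Δλ = -176.658 − 174.763 = -351.421°; wrapped into (−180°, 180°]: 8.579°.
Δφ = 51.880 − -36.849 = 88.729°.
a = sin²(Δφ/2) + cos φ₁ · cos φ₂ · sin²(Δλ/2) = 0.491673.
c = 2·atan2(√a, √(1−a)) = 1.55414 rad → d = 6371·c ≈ 9901.43 km.

9901 km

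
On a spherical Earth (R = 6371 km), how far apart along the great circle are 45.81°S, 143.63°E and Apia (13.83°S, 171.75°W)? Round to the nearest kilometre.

5473 km

Δλ = -171.75 − 143.63 = -315.38°; wrapped into (−180°, 180°]: 44.62°.
Δφ = -13.83 − -45.81 = 31.98°.
a = sin²(Δφ/2) + cos φ₁ · cos φ₂ · sin²(Δλ/2) = 0.173421.
c = 2·atan2(√a, √(1−a)) = 0.85905 rad → d = 6371·c ≈ 5473.01 km.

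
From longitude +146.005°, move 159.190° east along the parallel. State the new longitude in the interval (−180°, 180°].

Start at +146.005°; shift +159.190° → +305.195°.
+305.195° lies outside (−180°, 180°]; subtract 360° → -54.805°.

-54.805°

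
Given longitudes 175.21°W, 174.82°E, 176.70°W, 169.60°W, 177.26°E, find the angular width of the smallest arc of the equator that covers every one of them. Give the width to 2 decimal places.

15.58°

Sort the longitudes: -176.70°, -175.21°, -169.60°, +174.82°, +177.26°.
Eastward gaps between consecutive values (wrapping around): 1.49°, 5.61°, 344.42°, 2.44°, 6.04°.
Largest gap = 344.42° ⇒ minimal covering band is its complement: 360° − 344.42° = 15.58°.
Band runs from +174.82° eastward to -169.60°, crossing the antimeridian.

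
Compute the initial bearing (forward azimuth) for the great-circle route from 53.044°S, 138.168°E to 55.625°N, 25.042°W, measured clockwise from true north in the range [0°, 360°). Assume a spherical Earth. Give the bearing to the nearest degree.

292°

Δλ = -25.042 − 138.168 = -163.210°.
θ = atan2( sin Δλ · cos φ₂ , cos φ₁ · sin φ₂ − sin φ₁ · cos φ₂ · cos Δλ )
  = atan2(-0.16310, 0.06427) = -68.494° → normalised to [0°, 360°): 291.506°.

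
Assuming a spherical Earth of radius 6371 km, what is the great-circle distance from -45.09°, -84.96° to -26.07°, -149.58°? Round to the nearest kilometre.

Δλ = -149.58 − -84.96 = -64.62°.
Δφ = -26.07 − -45.09 = 19.02°.
a = sin²(Δφ/2) + cos φ₁ · cos φ₂ · sin²(Δλ/2) = 0.208472.
c = 2·atan2(√a, √(1−a)) = 0.94831 rad → d = 6371·c ≈ 6041.70 km.

6042 km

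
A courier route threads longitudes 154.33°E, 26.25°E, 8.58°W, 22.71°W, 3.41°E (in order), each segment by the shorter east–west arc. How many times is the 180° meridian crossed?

Leg 1: +154.33° → +26.25°, shortest Δλ = -128.08° (west) — does not cross 180°.
Leg 2: +26.25° → -8.58°, shortest Δλ = -34.83° (west) — does not cross 180°.
Leg 3: -8.58° → -22.71°, shortest Δλ = -14.13° (west) — does not cross 180°.
Leg 4: -22.71° → +3.41°, shortest Δλ = 26.12° (east) — does not cross 180°.
Total crossings: 0.

0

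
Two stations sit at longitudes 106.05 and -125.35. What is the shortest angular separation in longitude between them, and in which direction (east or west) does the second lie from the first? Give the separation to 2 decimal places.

Raw difference: -125.35 − 106.05 = -231.4°.
Normalise into (−180°, 180°]: -231.4° + 360° = 128.6°.
Positive ⇒ the second point lies to the east; separation 128.60°.

128.60° east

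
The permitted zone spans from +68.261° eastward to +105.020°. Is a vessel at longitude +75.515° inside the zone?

Band width going east from +68.261° to +105.020°: ((105.020 − 68.261) mod 360) = 36.759°.
Offset of +75.515° east of the west edge: ((75.515 − 68.261) mod 360) = 7.254°.
7.254° ≤ 36.759° ⇒ inside.

Yes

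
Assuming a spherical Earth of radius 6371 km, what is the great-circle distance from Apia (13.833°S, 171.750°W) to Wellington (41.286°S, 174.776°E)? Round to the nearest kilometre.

Δλ = 174.776 − -171.750 = 346.526°; wrapped into (−180°, 180°]: -13.474°.
Δφ = -41.286 − -13.833 = -27.453°.
a = sin²(Δφ/2) + cos φ₁ · cos φ₂ · sin²(Δλ/2) = 0.066347.
c = 2·atan2(√a, √(1−a)) = 0.52103 rad → d = 6371·c ≈ 3319.48 km.

3319 km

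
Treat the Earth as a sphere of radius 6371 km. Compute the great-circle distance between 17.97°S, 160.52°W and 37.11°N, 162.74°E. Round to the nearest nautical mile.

Δλ = 162.74 − -160.52 = 323.26°; wrapped into (−180°, 180°]: -36.74°.
Δφ = 37.11 − -17.97 = 55.08°.
a = sin²(Δφ/2) + cos φ₁ · cos φ₂ · sin²(Δλ/2) = 0.289126.
c = 2·atan2(√a, √(1−a)) = 1.13542 rad → d = 6371·c ≈ 7233.79 km ≈ 3905.94 nmi.

3906 nmi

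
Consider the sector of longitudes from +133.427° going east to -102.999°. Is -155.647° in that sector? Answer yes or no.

Yes

Band width going east from +133.427° to -102.999°: ((-102.999 − 133.427) mod 360) = 123.574°.
Offset of -155.647° east of the west edge: ((-155.647 − 133.427) mod 360) = 70.926°.
70.926° ≤ 123.574° ⇒ inside.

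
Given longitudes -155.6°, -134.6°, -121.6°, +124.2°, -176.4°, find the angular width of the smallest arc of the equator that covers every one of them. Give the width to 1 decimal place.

114.2°

Sort the longitudes: -176.4°, -155.6°, -134.6°, -121.6°, +124.2°.
Eastward gaps between consecutive values (wrapping around): 20.8°, 21.0°, 13.0°, 245.8°, 59.4°.
Largest gap = 245.8° ⇒ minimal covering band is its complement: 360° − 245.8° = 114.2°.
Band runs from +124.2° eastward to -121.6°, crossing the antimeridian.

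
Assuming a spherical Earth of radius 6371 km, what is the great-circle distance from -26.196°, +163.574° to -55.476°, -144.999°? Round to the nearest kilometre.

5237 km

Δλ = -144.999 − 163.574 = -308.573°; wrapped into (−180°, 180°]: 51.427°.
Δφ = -55.476 − -26.196 = -29.280°.
a = sin²(Δφ/2) + cos φ₁ · cos φ₂ · sin²(Δλ/2) = 0.159610.
c = 2·atan2(√a, √(1−a)) = 0.82197 rad → d = 6371·c ≈ 5236.76 km.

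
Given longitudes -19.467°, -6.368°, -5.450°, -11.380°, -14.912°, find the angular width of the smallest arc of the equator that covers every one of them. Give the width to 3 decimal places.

14.017°

Sort the longitudes: -19.467°, -14.912°, -11.380°, -6.368°, -5.450°.
Eastward gaps between consecutive values (wrapping around): 4.555°, 3.532°, 5.012°, 0.918°, 345.983°.
Largest gap = 345.983° ⇒ minimal covering band is its complement: 360° − 345.983° = 14.017°.
Band runs from -19.467° eastward to -5.450°.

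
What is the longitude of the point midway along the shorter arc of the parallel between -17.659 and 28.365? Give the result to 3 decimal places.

+5.353°

Signed shortest Δλ from -17.659° to +28.365° is +46.024°.
Midpoint longitude = -17.659° + (+46.024°)/2 = -17.659° + 23.012° = +5.353°.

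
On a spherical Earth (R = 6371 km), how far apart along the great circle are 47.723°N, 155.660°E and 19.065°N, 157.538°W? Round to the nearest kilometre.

5270 km

Δλ = -157.538 − 155.660 = -313.198°; wrapped into (−180°, 180°]: 46.802°.
Δφ = 19.065 − 47.723 = -28.658°.
a = sin²(Δφ/2) + cos φ₁ · cos φ₂ · sin²(Δλ/2) = 0.161544.
c = 2·atan2(√a, √(1−a)) = 0.82724 rad → d = 6371·c ≈ 5270.33 km.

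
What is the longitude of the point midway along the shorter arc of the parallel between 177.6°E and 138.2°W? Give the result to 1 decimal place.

160.3°W

Signed shortest Δλ from +177.6° to -138.2° is +44.2°.
Midpoint longitude = +177.6° + (+44.2°)/2 = +177.6° + 22.1° = +199.7°.
Normalise into (−180°, 180°]: -160.3°.
(The naïve average (+177.6 + -138.2)/2 = 19.7° is on the wrong side of the globe.)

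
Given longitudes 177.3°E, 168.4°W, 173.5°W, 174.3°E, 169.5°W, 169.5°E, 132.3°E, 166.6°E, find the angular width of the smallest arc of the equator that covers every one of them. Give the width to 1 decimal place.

Sort the longitudes: -173.5°, -169.5°, -168.4°, +132.3°, +166.6°, +169.5°, +174.3°, +177.3°.
Eastward gaps between consecutive values (wrapping around): 4.0°, 1.1°, 300.7°, 34.3°, 2.9°, 4.8°, 3.0°, 9.2°.
Largest gap = 300.7° ⇒ minimal covering band is its complement: 360° − 300.7° = 59.3°.
Band runs from +132.3° eastward to -168.4°, crossing the antimeridian.

59.3°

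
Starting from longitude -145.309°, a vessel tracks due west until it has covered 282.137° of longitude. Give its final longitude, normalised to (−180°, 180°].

-67.446°

Start at -145.309°; shift −282.137° → -427.446°.
-427.446° lies outside (−180°, 180°]; add 360° → -67.446°.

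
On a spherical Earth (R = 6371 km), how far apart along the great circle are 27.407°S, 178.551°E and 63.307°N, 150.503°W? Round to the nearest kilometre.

Δλ = -150.503 − 178.551 = -329.054°; wrapped into (−180°, 180°]: 30.946°.
Δφ = 63.307 − -27.407 = 90.714°.
a = sin²(Δφ/2) + cos φ₁ · cos φ₂ · sin²(Δλ/2) = 0.534614.
c = 2·atan2(√a, √(1−a)) = 1.64008 rad → d = 6371·c ≈ 10448.95 km.

10449 km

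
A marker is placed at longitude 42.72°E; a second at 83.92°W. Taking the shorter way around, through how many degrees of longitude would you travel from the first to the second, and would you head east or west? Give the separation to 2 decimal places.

126.64° west

Raw difference: -83.92 − 42.72 = -126.64°.
Normalise into (−180°, 180°]: -126.64° stays -126.64°.
Negative ⇒ the second point lies to the west; separation 126.64°.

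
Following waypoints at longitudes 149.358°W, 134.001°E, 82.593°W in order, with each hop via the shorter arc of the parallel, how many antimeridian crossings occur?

Leg 1: -149.358° → +134.001°, shortest Δλ = -76.641° (west) — crosses 180°.
Leg 2: +134.001° → -82.593°, shortest Δλ = 143.406° (east) — crosses 180°.
Total crossings: 2.

2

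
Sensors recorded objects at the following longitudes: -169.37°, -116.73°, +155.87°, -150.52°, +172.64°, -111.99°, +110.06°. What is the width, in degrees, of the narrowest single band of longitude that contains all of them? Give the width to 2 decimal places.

137.95°

Sort the longitudes: -169.37°, -150.52°, -116.73°, -111.99°, +110.06°, +155.87°, +172.64°.
Eastward gaps between consecutive values (wrapping around): 18.85°, 33.79°, 4.74°, 222.05°, 45.81°, 16.77°, 17.99°.
Largest gap = 222.05° ⇒ minimal covering band is its complement: 360° − 222.05° = 137.95°.
Band runs from +110.06° eastward to -111.99°, crossing the antimeridian.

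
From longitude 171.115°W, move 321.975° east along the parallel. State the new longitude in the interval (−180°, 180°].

Start at -171.115°; shift +321.975° → +150.860°.
+150.860° already lies in (−180°, 180°].

150.860°E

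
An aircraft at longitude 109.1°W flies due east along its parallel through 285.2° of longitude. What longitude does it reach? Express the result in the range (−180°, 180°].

176.1°E

Start at -109.1°; shift +285.2° → +176.1°.
+176.1° already lies in (−180°, 180°].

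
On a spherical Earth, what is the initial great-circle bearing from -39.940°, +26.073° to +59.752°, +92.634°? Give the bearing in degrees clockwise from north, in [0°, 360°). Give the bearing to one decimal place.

Δλ = 92.634 − 26.073 = 66.561°.
θ = atan2( sin Δλ · cos φ₂ , cos φ₁ · sin φ₂ − sin φ₁ · cos φ₂ · cos Δλ )
  = atan2(0.46218, 0.79097) = 30.298° → normalised to [0°, 360°): 30.298°.

30.3°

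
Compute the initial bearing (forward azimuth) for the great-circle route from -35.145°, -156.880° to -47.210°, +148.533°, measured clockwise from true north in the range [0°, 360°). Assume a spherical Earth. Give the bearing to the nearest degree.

236°

Δλ = 148.533 − -156.880 = 305.413°; wrapped into (−180°, 180°]: -54.587°.
θ = atan2( sin Δλ · cos φ₂ , cos φ₁ · sin φ₂ − sin φ₁ · cos φ₂ · cos Δλ )
  = atan2(-0.55364, -0.37347) = -124.003° → normalised to [0°, 360°): 235.997°.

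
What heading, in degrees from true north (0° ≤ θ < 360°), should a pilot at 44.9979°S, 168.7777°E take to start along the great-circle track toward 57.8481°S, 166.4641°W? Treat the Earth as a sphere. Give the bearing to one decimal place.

Δλ = -166.4641 − 168.7777 = -335.2418°; wrapped into (−180°, 180°]: 24.7582°.
θ = atan2( sin Δλ · cos φ₂ , cos φ₁ · sin φ₂ − sin φ₁ · cos φ₂ · cos Δλ )
  = atan2(0.22287, -0.25699) = 139.068° → normalised to [0°, 360°): 139.068°.

139.1°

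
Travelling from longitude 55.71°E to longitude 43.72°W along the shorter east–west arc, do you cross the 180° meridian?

No

Signed shortest Δλ = ((-43.72 − 55.71 + 180) mod 360) − 180 = -99.43°.
Going west by 99.43° from +55.71° reaches -43.72° without touching 180°.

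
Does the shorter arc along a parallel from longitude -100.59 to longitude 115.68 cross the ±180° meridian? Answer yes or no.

Naïve |115.68 − -100.59| = 216.27° > 180°, so the shorter arc goes the other way round — across 180°.
Signed shortest Δλ = ((115.68 − -100.59 + 180) mod 360) − 180 = -143.73°.
Going west by 143.73° from -100.59° passes through 180° before reaching +115.68°.

Yes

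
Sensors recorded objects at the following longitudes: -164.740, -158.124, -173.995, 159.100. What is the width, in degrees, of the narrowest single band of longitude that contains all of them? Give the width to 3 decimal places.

Sort the longitudes: -173.995°, -164.740°, -158.124°, +159.100°.
Eastward gaps between consecutive values (wrapping around): 9.255°, 6.616°, 317.224°, 26.905°.
Largest gap = 317.224° ⇒ minimal covering band is its complement: 360° − 317.224° = 42.776°.
Band runs from +159.100° eastward to -158.124°, crossing the antimeridian.

42.776°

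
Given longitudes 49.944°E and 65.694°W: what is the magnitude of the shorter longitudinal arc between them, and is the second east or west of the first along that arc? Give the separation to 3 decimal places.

115.638° west

Raw difference: -65.694 − 49.944 = -115.638°.
Normalise into (−180°, 180°]: -115.638° stays -115.638°.
Negative ⇒ the second point lies to the west; separation 115.638°.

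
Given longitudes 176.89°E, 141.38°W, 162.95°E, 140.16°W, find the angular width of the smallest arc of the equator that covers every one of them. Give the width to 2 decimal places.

56.89°

Sort the longitudes: -141.38°, -140.16°, +162.95°, +176.89°.
Eastward gaps between consecutive values (wrapping around): 1.22°, 303.11°, 13.94°, 41.73°.
Largest gap = 303.11° ⇒ minimal covering band is its complement: 360° − 303.11° = 56.89°.
Band runs from +162.95° eastward to -140.16°, crossing the antimeridian.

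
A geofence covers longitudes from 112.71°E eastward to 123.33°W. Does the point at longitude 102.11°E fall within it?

No

Band width going east from +112.71° to -123.33°: ((-123.33 − 112.71) mod 360) = 123.96°.
Offset of +102.11° east of the west edge: ((102.11 − 112.71) mod 360) = 349.40°.
349.40° > 123.96° ⇒ outside.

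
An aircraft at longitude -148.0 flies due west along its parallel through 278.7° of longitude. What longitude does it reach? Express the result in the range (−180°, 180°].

Start at -148.0°; shift −278.7° → -426.7°.
-426.7° lies outside (−180°, 180°]; add 360° → -66.7°.

-66.7°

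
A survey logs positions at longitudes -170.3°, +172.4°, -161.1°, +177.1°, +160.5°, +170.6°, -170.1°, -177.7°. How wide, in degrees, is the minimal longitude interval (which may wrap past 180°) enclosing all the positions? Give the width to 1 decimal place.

38.4°

Sort the longitudes: -177.7°, -170.3°, -170.1°, -161.1°, +160.5°, +170.6°, +172.4°, +177.1°.
Eastward gaps between consecutive values (wrapping around): 7.4°, 0.2°, 9.0°, 321.6°, 10.1°, 1.8°, 4.7°, 5.2°.
Largest gap = 321.6° ⇒ minimal covering band is its complement: 360° − 321.6° = 38.4°.
Band runs from +160.5° eastward to -161.1°, crossing the antimeridian.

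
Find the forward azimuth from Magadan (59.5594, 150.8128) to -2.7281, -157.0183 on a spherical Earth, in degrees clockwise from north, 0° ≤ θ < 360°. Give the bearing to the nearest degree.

Δλ = -157.0183 − 150.8128 = -307.8311°; wrapped into (−180°, 180°]: 52.1689°.
θ = atan2( sin Δλ · cos φ₂ , cos φ₁ · sin φ₂ − sin φ₁ · cos φ₂ · cos Δλ )
  = atan2(0.78893, -0.55231) = 124.995° → normalised to [0°, 360°): 124.995°.

125°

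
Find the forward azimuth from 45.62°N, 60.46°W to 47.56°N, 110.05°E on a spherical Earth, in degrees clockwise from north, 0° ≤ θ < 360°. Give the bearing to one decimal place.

6.4°

Δλ = 110.05 − -60.46 = 170.51°.
θ = atan2( sin Δλ · cos φ₂ , cos φ₁ · sin φ₂ − sin φ₁ · cos φ₂ · cos Δλ )
  = atan2(0.11126, 0.99186) = 6.400° → normalised to [0°, 360°): 6.400°.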